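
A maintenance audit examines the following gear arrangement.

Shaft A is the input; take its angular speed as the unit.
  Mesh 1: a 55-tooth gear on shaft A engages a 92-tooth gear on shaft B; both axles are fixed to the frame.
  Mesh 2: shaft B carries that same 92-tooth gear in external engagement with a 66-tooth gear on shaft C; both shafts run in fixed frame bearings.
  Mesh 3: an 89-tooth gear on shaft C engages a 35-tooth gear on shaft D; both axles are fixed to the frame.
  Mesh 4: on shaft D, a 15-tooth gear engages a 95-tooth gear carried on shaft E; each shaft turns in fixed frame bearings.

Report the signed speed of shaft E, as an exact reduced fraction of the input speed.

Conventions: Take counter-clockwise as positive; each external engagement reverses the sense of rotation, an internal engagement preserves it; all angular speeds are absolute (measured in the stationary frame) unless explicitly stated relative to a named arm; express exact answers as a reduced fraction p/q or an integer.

89/266

4-mesh fixed-axis compound train (all bearings frame-fixed)
mesh 1 [55T→92T]: |ω|/ω_in = 1×55/92 = 55/92, sense flips to −
mesh 2 [92T→66T]: |ω|/ω_in = (55/92)×92/66 = 5/6, sense flips to +
mesh 3 [89T→35T]: |ω|/ω_in = (5/6)×89/35 = 89/42, sense flips to −
mesh 4 [15T→95T]: |ω|/ω_in = (89/42)×15/95 = 89/266, sense flips to +
signed output speed (× input speed) = 89/266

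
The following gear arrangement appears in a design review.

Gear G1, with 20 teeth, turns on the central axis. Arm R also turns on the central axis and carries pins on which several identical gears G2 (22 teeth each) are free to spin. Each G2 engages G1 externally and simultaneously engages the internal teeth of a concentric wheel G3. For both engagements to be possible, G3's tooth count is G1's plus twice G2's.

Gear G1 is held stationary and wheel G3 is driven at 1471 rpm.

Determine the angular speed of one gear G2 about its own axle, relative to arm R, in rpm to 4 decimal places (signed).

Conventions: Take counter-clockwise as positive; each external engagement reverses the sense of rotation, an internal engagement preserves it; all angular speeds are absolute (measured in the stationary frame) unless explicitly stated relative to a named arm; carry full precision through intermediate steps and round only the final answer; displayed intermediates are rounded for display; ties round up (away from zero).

+1018.8745 rpm

planetary set (20T centre, 22T on arm, 64T internal) — Willis relation
normalise by the input: solve with ω_ring = 1, then scale by 1471 rpm
ring teeth: 20 + 2·22 = 64
20(ω_sun−ω_arm) = −64(ω_ring−ω_arm),  ω_sun = 0, ω_ring = 1
20(0−ω_arm) = −64(1−ω_arm)  ⇒  84·ω_arm = 64  ⇒  ω_arm = 16/21
sun–planet mesh: 20·(0−16/21) = −22·(ω_p−ω_arm)  ⇒  ω_p−ω_arm = 160/231
scale: ω_p−ω_arm = 160/231 × 1471 rpm = +1018.8745 rpm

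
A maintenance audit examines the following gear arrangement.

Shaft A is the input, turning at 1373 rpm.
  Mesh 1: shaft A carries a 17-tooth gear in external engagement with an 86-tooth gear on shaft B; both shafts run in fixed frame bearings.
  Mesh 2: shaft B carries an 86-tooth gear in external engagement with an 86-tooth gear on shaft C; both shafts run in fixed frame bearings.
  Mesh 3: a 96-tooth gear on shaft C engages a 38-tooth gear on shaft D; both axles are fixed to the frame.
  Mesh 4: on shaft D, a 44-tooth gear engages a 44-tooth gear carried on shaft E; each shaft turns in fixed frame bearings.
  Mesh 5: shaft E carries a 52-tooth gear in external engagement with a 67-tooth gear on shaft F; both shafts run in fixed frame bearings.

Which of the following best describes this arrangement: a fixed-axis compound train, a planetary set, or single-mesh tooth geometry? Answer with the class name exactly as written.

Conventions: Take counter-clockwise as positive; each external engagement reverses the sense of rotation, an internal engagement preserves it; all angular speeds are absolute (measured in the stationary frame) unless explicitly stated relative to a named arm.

class = fixed-axis compound train [5 meshes; 5 ratios multiply, 5 sense flips]
classification: fixed-axis compound train

fixed-axis compound train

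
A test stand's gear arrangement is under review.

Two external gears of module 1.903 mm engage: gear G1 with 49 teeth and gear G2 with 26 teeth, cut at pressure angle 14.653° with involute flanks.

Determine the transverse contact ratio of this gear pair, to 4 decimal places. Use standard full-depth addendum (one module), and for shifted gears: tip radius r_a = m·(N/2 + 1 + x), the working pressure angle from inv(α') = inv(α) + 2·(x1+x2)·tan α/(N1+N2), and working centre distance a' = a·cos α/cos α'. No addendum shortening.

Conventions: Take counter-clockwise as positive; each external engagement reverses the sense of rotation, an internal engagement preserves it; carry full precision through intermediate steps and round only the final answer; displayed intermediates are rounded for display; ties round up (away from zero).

recognized (one external pair, fixed centres): single-mesh tooth geometry, m = 1.903, N1 = 49, N2 = 26
base radii: r_b1 = 45.107098, r_b2 = 23.934379
tip radii: r_a1 = 48.526500, r_a2 = 26.642000
no profile shift: α' = α, a' = a
action lengths: √(r_a1²−r_b1²) = 17.893320, √(r_a2²−r_b2²) = 11.702209
base pitch p_b = π·m·cos α = 5.784005
CR = (17.893320 + 11.702209 − 71.362500·sin 14.65300°)/5.784005 = 1.995738
contact ratio ≈ 1.9957

1.9957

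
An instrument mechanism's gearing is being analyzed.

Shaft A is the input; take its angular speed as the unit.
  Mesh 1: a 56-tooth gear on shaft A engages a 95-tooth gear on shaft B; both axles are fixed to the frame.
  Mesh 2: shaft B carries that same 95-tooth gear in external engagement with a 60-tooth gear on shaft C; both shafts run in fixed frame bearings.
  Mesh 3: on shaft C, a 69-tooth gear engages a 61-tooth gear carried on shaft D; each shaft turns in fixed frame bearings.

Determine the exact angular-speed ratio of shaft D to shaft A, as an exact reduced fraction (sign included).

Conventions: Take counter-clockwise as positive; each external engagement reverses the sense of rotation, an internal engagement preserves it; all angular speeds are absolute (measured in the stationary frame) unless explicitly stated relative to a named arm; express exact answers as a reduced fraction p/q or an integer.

class = fixed-axis compound train [3 meshes; 3 ratios multiply, 3 sense flips]
mesh 1 [56T→95T]: running ratio 56/95, sense −
mesh 2 [95T→60T]: running ratio 14/15, sense +
mesh 3 [69T→61T]: running ratio 322/305, sense −
ω_out/ω_in = -322/305

-322/305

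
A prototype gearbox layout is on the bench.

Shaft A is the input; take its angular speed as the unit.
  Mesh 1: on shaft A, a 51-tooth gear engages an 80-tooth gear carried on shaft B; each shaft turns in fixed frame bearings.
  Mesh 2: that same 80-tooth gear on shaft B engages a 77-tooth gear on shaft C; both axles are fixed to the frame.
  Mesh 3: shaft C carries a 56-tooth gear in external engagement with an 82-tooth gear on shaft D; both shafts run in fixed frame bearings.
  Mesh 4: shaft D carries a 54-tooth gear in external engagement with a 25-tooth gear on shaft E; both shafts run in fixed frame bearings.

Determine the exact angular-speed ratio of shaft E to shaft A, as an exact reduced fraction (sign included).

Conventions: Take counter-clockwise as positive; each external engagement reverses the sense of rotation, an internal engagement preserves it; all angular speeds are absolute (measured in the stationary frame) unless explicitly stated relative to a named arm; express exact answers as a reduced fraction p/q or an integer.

class = fixed-axis compound train [4 meshes; 4 ratios multiply, 4 sense flips]
mesh 1 [51T→80T]: running ratio 51/80, sense −
mesh 2 [80T→77T]: running ratio 51/77, sense +
mesh 3 [56T→82T]: running ratio 204/451, sense −
mesh 4 [54T→25T]: running ratio 11016/11275, sense +
ω_out/ω_in = 11016/11275

11016/11275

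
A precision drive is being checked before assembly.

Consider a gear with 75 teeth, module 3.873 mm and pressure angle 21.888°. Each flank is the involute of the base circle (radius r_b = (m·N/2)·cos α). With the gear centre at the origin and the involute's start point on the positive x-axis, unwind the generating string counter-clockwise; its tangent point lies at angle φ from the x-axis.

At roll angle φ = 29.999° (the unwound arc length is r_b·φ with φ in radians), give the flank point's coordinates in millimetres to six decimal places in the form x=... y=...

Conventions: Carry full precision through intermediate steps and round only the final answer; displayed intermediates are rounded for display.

x=151.993581 y=6.272854

recognized (one wheel, involute flank): single-mesh tooth geometry, m = 3.873, N = 75
pitch radius r_p = m·N/2 = 3.873·75/2 = 145.237500
base radius r_b = r_p·cos α = 145.237500·cos 21.888° = 134.767961
roll angle φ = 29.999° = 0.52358132 rad
x = r_b·(cos φ + φ·sin φ) = 151.993581
y = r_b·(sin φ − φ·cos φ) = 6.272854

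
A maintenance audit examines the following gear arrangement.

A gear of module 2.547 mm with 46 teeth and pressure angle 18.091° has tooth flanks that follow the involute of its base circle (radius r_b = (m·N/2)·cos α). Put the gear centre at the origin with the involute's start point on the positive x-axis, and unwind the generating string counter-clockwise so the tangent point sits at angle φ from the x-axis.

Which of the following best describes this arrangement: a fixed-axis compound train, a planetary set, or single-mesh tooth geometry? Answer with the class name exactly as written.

topology: single-mesh involute geometry — m = 2.547, N = 46
classification: single-mesh tooth geometry

single-mesh tooth geometry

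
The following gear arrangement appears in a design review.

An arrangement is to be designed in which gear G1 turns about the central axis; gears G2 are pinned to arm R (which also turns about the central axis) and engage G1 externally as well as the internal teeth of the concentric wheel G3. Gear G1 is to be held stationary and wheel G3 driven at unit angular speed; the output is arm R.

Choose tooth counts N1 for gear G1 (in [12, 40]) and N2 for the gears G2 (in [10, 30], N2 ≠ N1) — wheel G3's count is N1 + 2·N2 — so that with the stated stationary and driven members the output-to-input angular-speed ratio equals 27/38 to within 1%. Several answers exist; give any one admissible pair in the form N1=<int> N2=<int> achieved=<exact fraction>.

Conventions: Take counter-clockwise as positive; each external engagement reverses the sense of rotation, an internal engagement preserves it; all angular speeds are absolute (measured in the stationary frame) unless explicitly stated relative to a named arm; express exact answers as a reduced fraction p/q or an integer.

N1=22 N2=16 achieved=27/38

topology: planetary set — design target 27/38, arm = carrier (Willis)
Willis with ω_sun = 0: ω_arm/ω_ring = N3/(N1+N3); set equal to 27/38  ⇒  N3/N1 = (27/38)/(1 − 27/38) = 27/11
N3 = N1 + 2·N2  ⇒  N2/N1 = (N3/N1 − 1)/2 = (27/11 − 1)/2 = 8/11
smallest multiple with N1 ≥ 12 and N2 ≥ 10: k = 2  ⇒  N1 = 2·11 = 22, N2 = 2·8 = 16 (N1 ≤ 40, N2 ≤ 30, N2 ≠ N1 ✓), N3 = 22 + 2·16 = 54
check: N3/(N1+N3) with N1 = 22, N3 = 54 gives 27/38; |achieved − target| = 0 ≤ 27/3800 ✓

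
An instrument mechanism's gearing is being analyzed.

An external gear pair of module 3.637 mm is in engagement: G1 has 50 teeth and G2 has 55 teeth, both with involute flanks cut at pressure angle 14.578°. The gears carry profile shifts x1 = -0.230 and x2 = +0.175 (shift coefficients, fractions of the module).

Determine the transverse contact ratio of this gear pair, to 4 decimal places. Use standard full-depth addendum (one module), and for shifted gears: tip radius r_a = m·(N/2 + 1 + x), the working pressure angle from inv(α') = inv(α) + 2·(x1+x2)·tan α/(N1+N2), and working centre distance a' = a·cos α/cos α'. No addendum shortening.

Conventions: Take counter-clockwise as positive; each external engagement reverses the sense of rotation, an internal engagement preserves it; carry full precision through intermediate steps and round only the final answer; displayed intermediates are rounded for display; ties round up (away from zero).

single-mesh involute tooth geometry (50T engaging 55T at module 3.637)
base radii: r_b1 = 87.997750, r_b2 = 96.797525
tip radii: r_a1 = 93.725490, r_a2 = 104.290975
inv(α') = inv(14.578°) + 2·(-0.230+0.175)·tan α/(50+55) = 0.00536395  ⇒  α' = 14.34328°
a' = a·cos α / cos α' = 190.9425·cos 14.578°/cos 14.34328° = 190.740881
action lengths: √(r_a1²−r_b1²) = 32.262415, √(r_a2²−r_b2²) = 38.818122
base pitch p_b = π·m·cos α = 11.058123
CR = (32.262415 + 38.818122 − 190.740881·sin 14.34328°)/11.058123 = 2.154808
contact ratio ≈ 2.1548

2.1548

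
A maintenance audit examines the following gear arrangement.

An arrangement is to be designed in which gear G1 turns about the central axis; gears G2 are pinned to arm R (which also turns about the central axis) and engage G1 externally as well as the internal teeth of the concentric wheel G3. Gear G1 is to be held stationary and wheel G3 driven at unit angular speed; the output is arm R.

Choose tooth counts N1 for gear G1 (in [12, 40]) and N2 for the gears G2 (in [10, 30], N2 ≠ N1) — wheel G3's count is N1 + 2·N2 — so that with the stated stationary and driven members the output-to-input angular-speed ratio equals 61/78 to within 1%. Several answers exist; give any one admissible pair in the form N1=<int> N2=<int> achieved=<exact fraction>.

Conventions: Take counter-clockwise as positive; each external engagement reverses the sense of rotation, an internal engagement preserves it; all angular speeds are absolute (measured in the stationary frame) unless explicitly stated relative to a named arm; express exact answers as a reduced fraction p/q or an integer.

class = planetary set [ratio 61/78 wanted; Willis about the carrier]
Willis with ω_sun = 0: ω_arm/ω_ring = N3/(N1+N3); set equal to 61/78  ⇒  N3/N1 = (61/78)/(1 − 61/78) = 61/17
N3 = N1 + 2·N2  ⇒  N2/N1 = (N3/N1 − 1)/2 = (61/17 − 1)/2 = 22/17
smallest multiple with N1 ≥ 12 and N2 ≥ 10: k = 1  ⇒  N1 = 1·17 = 17, N2 = 1·22 = 22 (N1 ≤ 40, N2 ≤ 30, N2 ≠ N1 ✓), N3 = 17 + 2·22 = 61
check: N3/(N1+N3) with N1 = 17, N3 = 61 gives 61/78; |achieved − target| = 0 ≤ 61/7800 ✓

N1=17 N2=22 achieved=61/78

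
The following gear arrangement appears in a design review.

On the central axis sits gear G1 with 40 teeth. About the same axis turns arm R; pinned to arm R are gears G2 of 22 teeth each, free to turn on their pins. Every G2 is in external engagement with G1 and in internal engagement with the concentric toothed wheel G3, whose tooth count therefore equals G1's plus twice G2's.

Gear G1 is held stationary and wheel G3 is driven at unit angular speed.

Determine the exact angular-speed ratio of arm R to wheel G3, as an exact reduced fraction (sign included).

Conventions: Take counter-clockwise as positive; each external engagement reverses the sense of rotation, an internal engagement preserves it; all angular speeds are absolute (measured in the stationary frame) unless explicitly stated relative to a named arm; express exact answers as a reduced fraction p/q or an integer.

planetary set (40T centre, 22T on arm, 84T internal) — Willis relation
ring teeth: 40 + 2·22 = 84
40(ω_sun−ω_arm) = −84(ω_ring−ω_arm),  ω_sun = 0, ω_ring = 1
40(0−ω_arm) = −84(1−ω_arm)  ⇒  124·ω_arm = 84  ⇒  ω_arm = 21/31
ω_out/ω_in = 21/31

21/31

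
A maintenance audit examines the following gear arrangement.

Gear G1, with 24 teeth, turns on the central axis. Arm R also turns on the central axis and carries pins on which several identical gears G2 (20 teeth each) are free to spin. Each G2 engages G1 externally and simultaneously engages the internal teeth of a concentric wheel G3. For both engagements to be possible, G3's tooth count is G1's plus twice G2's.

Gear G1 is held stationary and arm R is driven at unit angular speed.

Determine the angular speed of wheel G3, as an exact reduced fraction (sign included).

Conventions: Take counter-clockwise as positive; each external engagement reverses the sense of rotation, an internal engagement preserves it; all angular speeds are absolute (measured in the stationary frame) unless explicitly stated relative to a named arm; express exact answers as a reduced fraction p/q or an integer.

11/8

topology: planetary set — G1 24T / G2 20T / G3 64T, arm = carrier (Willis)
ring teeth: 24 + 2·20 = 64
24(ω_sun−ω_arm) = −64(ω_ring−ω_arm),  ω_sun = 0, ω_arm = 1
ω_ring = 1 − (24/64)(0−1) = 11/8
exact speed ratio = 11/8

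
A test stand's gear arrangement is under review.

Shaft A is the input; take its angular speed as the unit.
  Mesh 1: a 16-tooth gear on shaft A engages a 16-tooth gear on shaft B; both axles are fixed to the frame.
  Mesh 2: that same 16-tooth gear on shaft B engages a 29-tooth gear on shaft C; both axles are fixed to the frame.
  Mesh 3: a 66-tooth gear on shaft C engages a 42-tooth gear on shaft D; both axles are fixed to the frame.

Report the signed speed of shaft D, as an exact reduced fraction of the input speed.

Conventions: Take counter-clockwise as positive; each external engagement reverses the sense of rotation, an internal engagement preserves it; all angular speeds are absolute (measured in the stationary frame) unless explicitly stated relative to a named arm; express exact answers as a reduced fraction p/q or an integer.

-176/203

3-mesh fixed-axis compound train (all bearings frame-fixed)
mesh 1 [16T→16T]: |ω|/ω_in = 1×16/16 = 1, sense flips to −
mesh 2 [16T→29T]: |ω|/ω_in = 1×16/29 = 16/29, sense flips to +
mesh 3 [66T→42T]: |ω|/ω_in = (16/29)×66/42 = 176/203, sense flips to −
signed output speed (× input speed) = -176/203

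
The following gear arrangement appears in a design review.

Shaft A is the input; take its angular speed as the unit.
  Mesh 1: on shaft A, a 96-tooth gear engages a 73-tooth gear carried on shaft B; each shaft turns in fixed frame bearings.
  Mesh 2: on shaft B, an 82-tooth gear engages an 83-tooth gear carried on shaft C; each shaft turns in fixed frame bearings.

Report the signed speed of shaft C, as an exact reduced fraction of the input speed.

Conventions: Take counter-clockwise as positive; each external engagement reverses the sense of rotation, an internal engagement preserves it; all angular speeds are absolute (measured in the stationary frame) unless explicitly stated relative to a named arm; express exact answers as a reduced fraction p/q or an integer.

2-mesh fixed-axis compound train (all bearings frame-fixed)
mesh 1 [96T→73T]: |ω|/ω_in = 1×96/73 = 96/73, sense flips to −
mesh 2 [82T→83T]: |ω|/ω_in = (96/73)×82/83 = 7872/6059, sense flips to +
signed output speed (× input speed) = 7872/6059

7872/6059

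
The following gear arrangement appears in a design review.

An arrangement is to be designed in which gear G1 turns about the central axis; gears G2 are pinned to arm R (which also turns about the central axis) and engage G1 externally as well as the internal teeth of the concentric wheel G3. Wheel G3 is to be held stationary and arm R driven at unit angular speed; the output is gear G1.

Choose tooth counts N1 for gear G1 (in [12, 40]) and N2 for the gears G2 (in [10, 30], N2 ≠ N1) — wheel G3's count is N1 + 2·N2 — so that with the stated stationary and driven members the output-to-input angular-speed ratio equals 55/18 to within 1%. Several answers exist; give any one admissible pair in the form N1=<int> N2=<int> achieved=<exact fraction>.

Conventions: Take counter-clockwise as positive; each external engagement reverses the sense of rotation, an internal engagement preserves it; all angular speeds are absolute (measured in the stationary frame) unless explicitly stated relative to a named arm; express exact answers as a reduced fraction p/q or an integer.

class = planetary set [ratio 55/18 wanted; Willis about the carrier]
Willis with ω_ring = 0: ω_sun/ω_arm = (N1+N3)/N1; set equal to 55/18  ⇒  N3/N1 = 55/18 − 1 = 37/18
N3 = N1 + 2·N2  ⇒  N2/N1 = (N3/N1 − 1)/2 = (37/18 − 1)/2 = 19/36
smallest multiple with N1 ≥ 12 and N2 ≥ 10: k = 1  ⇒  N1 = 1·36 = 36, N2 = 1·19 = 19 (N1 ≤ 40, N2 ≤ 30, N2 ≠ N1 ✓), N3 = 36 + 2·19 = 74
check: (N1+N3)/N1 with N1 = 36, N3 = 74 gives 55/18; |achieved − target| = 0 ≤ 11/360 ✓

N1=36 N2=19 achieved=55/18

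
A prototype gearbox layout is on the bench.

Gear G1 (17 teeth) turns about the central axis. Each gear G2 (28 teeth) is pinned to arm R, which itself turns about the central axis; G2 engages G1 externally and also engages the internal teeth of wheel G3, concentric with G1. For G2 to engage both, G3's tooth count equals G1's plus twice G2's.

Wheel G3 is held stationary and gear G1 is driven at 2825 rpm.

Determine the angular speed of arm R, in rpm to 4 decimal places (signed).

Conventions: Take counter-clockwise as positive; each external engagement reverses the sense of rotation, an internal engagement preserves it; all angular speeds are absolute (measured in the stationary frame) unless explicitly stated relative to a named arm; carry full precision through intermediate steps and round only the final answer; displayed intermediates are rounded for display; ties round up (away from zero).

class = planetary set [G3 = 17+2·28 = 73; Willis about the carrier]
normalise by the input: solve with ω_sun = 1, then scale by 2825 rpm
ring teeth: 17 + 2·28 = 73
17(ω_sun−ω_arm) = −73(ω_ring−ω_arm),  ω_ring = 0, ω_sun = 1
17(1−ω_arm) = −73(0−ω_arm)  ⇒  90·ω_arm = 17  ⇒  ω_arm = 17/90
scale: ω_arm = 17/90 × 2825 rpm = +533.6111 rpm

+533.6111 rpm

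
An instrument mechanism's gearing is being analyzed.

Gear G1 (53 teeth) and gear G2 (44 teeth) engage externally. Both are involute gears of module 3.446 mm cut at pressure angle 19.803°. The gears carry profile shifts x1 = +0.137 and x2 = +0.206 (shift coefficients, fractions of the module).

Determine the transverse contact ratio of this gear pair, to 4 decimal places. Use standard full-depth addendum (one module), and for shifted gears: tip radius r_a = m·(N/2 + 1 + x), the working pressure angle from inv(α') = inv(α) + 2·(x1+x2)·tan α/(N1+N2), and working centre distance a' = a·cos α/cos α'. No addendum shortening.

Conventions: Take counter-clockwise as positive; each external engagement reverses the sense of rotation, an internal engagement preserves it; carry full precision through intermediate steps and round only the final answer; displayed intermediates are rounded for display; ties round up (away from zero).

recognized (one external pair, fixed centres): single-mesh tooth geometry, m = 3.446, N1 = 53, N2 = 44
base radii: r_b1 = 85.918671, r_b2 = 71.328708
tip radii: r_a1 = 95.237102, r_a2 = 79.967876
inv(α') = inv(19.803°) + 2·(+0.137+0.206)·tan α/(53+44) = 0.01700030  ⇒  α' = 20.86506°
a' = a·cos α / cos α' = 167.1310·cos 19.803°/cos 20.86506° = 168.283077
action lengths: √(r_a1²−r_b1²) = 41.086343, √(r_a2²−r_b2²) = 36.153514
base pitch p_b = π·m·cos α = 10.185716
CR = (41.086343 + 36.153514 − 168.283077·sin 20.86506°)/10.185716 = 1.698728
contact ratio ≈ 1.6987

1.6987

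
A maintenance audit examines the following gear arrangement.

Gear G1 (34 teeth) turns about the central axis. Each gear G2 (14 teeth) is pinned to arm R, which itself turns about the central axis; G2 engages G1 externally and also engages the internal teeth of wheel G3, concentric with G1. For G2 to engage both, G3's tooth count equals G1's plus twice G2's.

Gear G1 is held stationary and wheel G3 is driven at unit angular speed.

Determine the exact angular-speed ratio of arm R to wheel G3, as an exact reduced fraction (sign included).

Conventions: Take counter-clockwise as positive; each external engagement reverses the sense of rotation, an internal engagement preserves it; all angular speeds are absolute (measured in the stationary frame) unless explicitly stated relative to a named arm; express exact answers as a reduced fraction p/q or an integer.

planetary set (34T centre, 14T on arm, 62T internal) — Willis relation
ring teeth: 34 + 2·14 = 62
34(ω_sun−ω_arm) = −62(ω_ring−ω_arm),  ω_sun = 0, ω_ring = 1
34(0−ω_arm) = −62(1−ω_arm)  ⇒  96·ω_arm = 62  ⇒  ω_arm = 31/48
ω_out/ω_in = 31/48

31/48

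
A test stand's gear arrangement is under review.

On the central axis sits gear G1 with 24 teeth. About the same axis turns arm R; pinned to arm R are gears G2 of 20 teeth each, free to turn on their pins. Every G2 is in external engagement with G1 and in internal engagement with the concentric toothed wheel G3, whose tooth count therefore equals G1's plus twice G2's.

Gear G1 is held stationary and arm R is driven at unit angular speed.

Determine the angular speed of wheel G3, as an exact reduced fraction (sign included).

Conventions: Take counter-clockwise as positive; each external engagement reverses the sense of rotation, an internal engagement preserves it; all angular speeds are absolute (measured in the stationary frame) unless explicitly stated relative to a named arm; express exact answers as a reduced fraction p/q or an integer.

11/8

topology: planetary set — G1 24T / G2 20T / G3 64T, arm = carrier (Willis)
ring teeth: 24 + 2·20 = 64
24(ω_sun−ω_arm) = −64(ω_ring−ω_arm),  ω_sun = 0, ω_arm = 1
ω_ring = 1 − (24/64)(0−1) = 11/8
exact speed ratio = 11/8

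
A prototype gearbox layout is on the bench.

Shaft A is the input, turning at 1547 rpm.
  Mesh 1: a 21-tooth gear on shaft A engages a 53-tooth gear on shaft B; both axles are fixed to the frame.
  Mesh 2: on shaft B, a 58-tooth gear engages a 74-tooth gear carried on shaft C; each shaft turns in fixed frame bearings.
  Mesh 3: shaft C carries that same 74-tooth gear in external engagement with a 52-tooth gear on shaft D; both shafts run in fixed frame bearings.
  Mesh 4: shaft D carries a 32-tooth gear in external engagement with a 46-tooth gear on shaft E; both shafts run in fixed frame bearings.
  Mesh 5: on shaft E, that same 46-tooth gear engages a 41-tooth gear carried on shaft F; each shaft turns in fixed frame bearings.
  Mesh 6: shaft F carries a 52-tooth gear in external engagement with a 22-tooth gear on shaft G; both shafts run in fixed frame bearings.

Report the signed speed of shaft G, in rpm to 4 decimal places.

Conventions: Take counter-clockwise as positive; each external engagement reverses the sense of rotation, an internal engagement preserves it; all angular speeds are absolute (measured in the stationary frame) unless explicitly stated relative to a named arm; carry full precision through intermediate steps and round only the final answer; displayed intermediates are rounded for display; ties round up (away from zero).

class = fixed-axis compound train [6 meshes; 6 ratios multiply, 6 sense flips]
mesh 1 [21T→53T]: ω = 1547.0000×21/53 = 612.9623 rpm, sense flips to −
mesh 2 [58T→74T]: ω = 612.9623×58/74 = 480.4299 rpm, sense flips to +
mesh 3 [74T→52T]: ω = 480.4299×74/52 = 683.6887 rpm, sense flips to −
mesh 4 [32T→46T]: ω = 683.6887×32/46 = 475.6095 rpm, sense flips to +
mesh 5 [46T→41T]: ω = 475.6095×46/41 = 533.6107 rpm, sense flips to −
mesh 6 [52T→22T]: ω = 533.6107×52/22 = 1261.2616 rpm, sense flips to +
signed output speed = +1261.2616 rpm

+1261.2616 rpm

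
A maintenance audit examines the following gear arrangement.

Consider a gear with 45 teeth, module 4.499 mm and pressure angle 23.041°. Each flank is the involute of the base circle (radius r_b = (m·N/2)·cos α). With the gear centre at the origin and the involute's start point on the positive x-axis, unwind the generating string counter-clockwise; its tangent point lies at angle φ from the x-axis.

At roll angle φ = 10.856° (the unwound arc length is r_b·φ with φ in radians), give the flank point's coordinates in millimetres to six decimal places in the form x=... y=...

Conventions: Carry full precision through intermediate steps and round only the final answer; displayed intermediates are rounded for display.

x=94.809180 y=0.210452

topology: single-mesh involute geometry — m = 4.499, N = 45
pitch radius r_p = m·N/2 = 4.499·45/2 = 101.227500
base radius r_b = r_p·cos α = 101.227500·cos 23.041° = 93.152078
roll angle φ = 10.856° = 0.18947294 rad
x = r_b·(cos φ + φ·sin φ) = 94.809180
y = r_b·(sin φ − φ·cos φ) = 0.210452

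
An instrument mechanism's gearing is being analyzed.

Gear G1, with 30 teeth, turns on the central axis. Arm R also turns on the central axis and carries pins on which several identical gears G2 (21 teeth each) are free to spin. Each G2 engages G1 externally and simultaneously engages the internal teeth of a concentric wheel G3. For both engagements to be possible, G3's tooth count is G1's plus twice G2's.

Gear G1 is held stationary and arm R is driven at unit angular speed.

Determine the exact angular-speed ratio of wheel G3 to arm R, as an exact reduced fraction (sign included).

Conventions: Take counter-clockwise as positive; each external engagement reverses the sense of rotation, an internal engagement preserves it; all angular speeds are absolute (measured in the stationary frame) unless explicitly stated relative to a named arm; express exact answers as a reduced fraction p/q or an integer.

17/12

class = planetary set [G3 = 30+2·21 = 72; Willis about the carrier]
ring teeth: 30 + 2·21 = 72
30(ω_sun−ω_arm) = −72(ω_ring−ω_arm),  ω_sun = 0, ω_arm = 1
ω_ring = 1 − (30/72)(0−1) = 17/12
ω_out/ω_in = 17/12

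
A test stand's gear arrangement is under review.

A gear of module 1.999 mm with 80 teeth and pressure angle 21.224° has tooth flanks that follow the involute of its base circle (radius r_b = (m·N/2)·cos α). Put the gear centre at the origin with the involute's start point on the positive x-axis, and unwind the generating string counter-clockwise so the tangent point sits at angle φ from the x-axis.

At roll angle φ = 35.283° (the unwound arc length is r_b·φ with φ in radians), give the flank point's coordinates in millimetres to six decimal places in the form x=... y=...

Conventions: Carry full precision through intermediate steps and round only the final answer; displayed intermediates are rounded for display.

topology: single-mesh involute geometry — m = 1.999, N = 80
pitch radius r_p = m·N/2 = 1.999·80/2 = 79.960000
base radius r_b = r_p·cos α = 79.960000·cos 21.224° = 74.536493
roll angle φ = 35.283° = 0.61580452 rad
x = r_b·(cos φ + φ·sin φ) = 87.357307
y = r_b·(sin φ − φ·cos φ) = 5.584920

x=87.357307 y=5.584920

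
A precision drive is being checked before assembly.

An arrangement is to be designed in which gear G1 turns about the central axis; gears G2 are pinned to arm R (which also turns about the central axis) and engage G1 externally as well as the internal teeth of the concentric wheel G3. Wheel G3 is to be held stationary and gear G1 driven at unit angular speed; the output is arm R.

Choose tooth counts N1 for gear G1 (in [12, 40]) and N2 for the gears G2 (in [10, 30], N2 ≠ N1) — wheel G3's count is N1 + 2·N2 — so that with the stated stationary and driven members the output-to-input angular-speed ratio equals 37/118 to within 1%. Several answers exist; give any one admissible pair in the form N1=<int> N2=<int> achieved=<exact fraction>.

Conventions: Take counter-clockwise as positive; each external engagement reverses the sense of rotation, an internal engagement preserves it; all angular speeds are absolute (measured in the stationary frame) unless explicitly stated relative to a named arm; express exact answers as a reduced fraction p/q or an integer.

N1=37 N2=22 achieved=37/118

class = planetary set [ratio 37/118 wanted; Willis about the carrier]
Willis with ω_ring = 0: ω_arm/ω_sun = N1/(N1+N3); set equal to 37/118  ⇒  N3/N1 = 1/(37/118) − 1 = 81/37
N3 = N1 + 2·N2  ⇒  N2/N1 = (N3/N1 − 1)/2 = (81/37 − 1)/2 = 22/37
smallest multiple with N1 ≥ 12 and N2 ≥ 10: k = 1  ⇒  N1 = 1·37 = 37, N2 = 1·22 = 22 (N1 ≤ 40, N2 ≤ 30, N2 ≠ N1 ✓), N3 = 37 + 2·22 = 81
check: N1/(N1+N3) with N1 = 37, N3 = 81 gives 37/118; |achieved − target| = 0 ≤ 37/11800 ✓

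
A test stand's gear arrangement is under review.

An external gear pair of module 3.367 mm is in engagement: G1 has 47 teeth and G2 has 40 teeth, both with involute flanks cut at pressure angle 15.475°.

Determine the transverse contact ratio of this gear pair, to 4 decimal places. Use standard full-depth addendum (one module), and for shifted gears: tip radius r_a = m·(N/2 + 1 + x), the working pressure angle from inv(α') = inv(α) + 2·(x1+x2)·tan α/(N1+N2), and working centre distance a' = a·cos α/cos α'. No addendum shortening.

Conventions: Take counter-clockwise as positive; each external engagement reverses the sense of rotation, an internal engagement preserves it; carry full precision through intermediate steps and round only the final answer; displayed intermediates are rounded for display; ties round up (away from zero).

topology: single-mesh involute geometry — m = 3.367, 47T/40T pair
base radii: r_b1 = 76.255997, r_b2 = 64.898721
tip radii: r_a1 = 82.491500, r_a2 = 70.707000
no profile shift: α' = α, a' = a
action lengths: √(r_a1²−r_b1²) = 31.462208, √(r_a2²−r_b2²) = 28.064852
base pitch p_b = π·m·cos α = 10.194267
CR = (31.462208 + 28.064852 − 146.464500·sin 15.47500°)/10.194267 = 2.005805
contact ratio ≈ 2.0058

2.0058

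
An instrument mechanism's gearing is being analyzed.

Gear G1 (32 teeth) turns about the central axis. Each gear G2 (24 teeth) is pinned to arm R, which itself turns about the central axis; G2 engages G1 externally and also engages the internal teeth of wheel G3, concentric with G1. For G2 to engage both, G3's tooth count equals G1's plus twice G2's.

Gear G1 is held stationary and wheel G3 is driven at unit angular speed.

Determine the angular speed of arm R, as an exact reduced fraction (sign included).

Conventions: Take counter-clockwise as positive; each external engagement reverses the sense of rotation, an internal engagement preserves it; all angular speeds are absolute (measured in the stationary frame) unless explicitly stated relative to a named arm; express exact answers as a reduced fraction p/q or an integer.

topology: planetary set — G1 32T / G2 24T / G3 80T, arm = carrier (Willis)
ring teeth: 32 + 2·24 = 80
32(ω_sun−ω_arm) = −80(ω_ring−ω_arm),  ω_sun = 0, ω_ring = 1
32(0−ω_arm) = −80(1−ω_arm)  ⇒  112·ω_arm = 80  ⇒  ω_arm = 5/7
exact speed ratio = 5/7

5/7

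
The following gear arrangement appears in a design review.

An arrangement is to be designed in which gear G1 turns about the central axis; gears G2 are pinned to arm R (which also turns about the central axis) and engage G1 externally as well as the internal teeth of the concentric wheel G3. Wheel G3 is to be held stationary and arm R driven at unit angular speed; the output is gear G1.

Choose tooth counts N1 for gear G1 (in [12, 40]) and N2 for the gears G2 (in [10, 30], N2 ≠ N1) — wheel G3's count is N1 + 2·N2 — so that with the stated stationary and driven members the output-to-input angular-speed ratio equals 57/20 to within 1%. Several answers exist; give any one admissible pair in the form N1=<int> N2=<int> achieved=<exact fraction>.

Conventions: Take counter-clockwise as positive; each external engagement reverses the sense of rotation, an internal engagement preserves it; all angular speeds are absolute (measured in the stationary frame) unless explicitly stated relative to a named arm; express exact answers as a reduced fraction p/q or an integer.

N1=40 N2=17 achieved=57/20

topology: planetary set — design target 57/20, arm = carrier (Willis)
Willis with ω_ring = 0: ω_sun/ω_arm = (N1+N3)/N1; set equal to 57/20  ⇒  N3/N1 = 57/20 − 1 = 37/20
N3 = N1 + 2·N2  ⇒  N2/N1 = (N3/N1 − 1)/2 = (37/20 − 1)/2 = 17/40
smallest multiple with N1 ≥ 12 and N2 ≥ 10: k = 1  ⇒  N1 = 1·40 = 40, N2 = 1·17 = 17 (N1 ≤ 40, N2 ≤ 30, N2 ≠ N1 ✓), N3 = 40 + 2·17 = 74
check: (N1+N3)/N1 with N1 = 40, N3 = 74 gives 57/20; |achieved − target| = 0 ≤ 57/2000 ✓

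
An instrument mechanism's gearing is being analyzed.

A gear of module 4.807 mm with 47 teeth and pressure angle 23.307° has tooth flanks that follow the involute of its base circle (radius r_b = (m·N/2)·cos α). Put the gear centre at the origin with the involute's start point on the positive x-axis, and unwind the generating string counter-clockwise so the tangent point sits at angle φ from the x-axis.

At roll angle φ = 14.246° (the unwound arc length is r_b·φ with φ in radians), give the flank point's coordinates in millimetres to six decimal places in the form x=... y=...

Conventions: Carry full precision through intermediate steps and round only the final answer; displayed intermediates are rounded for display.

x=106.903869 y=0.528294

single-mesh involute tooth geometry (47T wheel at module 4.807)
pitch radius r_p = m·N/2 = 4.807·47/2 = 112.964500
base radius r_b = r_p·cos α = 112.964500·cos 23.307° = 103.746376
roll angle φ = 14.246° = 0.24863961 rad
x = r_b·(cos φ + φ·sin φ) = 106.903869
y = r_b·(sin φ − φ·cos φ) = 0.528294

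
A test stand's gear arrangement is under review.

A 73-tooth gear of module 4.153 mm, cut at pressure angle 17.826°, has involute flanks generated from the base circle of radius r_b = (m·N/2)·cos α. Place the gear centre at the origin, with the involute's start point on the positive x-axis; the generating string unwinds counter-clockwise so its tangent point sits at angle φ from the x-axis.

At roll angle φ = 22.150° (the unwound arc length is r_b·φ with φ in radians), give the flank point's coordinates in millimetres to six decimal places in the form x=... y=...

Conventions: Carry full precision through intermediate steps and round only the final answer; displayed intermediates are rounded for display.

topology: single-mesh involute geometry — m = 4.153, N = 73
pitch radius r_p = m·N/2 = 4.153·73/2 = 151.584500
base radius r_b = r_p·cos α = 151.584500·cos 17.826° = 144.307015
roll angle φ = 22.150° = 0.38659043 rad
x = r_b·(cos φ + φ·sin φ) = 154.690941
y = r_b·(sin φ − φ·cos φ) = 2.737883

x=154.690941 y=2.737883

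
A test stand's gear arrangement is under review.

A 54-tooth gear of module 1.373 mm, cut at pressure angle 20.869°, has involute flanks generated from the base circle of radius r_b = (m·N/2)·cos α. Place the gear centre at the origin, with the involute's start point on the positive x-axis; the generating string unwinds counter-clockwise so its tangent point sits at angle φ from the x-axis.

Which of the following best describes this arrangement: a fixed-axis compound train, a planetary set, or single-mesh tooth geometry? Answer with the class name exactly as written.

single-mesh involute tooth geometry (54T wheel at module 1.373)
classification: single-mesh tooth geometry

single-mesh tooth geometry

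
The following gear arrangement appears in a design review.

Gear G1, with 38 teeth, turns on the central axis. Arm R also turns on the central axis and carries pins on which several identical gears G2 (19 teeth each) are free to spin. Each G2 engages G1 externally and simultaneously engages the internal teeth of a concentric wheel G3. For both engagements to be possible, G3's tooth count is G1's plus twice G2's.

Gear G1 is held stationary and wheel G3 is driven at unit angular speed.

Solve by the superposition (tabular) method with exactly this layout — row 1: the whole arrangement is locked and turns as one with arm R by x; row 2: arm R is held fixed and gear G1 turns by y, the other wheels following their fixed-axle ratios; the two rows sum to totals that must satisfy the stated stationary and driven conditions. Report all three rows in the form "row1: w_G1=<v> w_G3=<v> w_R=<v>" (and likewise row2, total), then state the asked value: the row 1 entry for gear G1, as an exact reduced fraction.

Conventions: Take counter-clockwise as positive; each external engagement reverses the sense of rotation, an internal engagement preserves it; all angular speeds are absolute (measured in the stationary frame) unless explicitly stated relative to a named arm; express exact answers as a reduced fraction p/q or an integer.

planetary set (38T centre, 19T on arm, 76T internal) — Willis relation
row 1 (train locked, turned with arm): all members turn x
row 2: sun turns y, ring = −(38/76)·y, arm 0
boundary: total ω_sun = x + y = 0 and total ω_ring = x − (38/76)·y = 1  ⇒  y = -2/3, x = 2/3
row 2 ring = −(38/76)·(-2/3) = 1/3
totals (row 1 + row 2): sun 2/3 + (-2/3) = 0, ring 2/3 + 1/3 = 1, arm 2/3 + 0 = 2/3
asked cell (row1, sun) = 2/3

row1: w_G1=2/3 w_G3=2/3 w_R=2/3
row2: w_G1=-2/3 w_G3=1/3 w_R=0
total: w_G1=0 w_G3=1 w_R=2/3
asked value: 2/3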